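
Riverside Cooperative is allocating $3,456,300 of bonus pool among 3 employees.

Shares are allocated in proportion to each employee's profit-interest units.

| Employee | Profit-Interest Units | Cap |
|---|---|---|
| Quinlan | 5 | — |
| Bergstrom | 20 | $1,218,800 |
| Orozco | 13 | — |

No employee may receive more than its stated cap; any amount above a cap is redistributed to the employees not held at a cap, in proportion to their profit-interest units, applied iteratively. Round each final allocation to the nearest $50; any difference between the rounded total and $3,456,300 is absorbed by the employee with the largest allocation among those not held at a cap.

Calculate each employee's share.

Quinlan: $621,550; Bergstrom: $1,218,800; Orozco: $1,615,950

Sum of profit-interest units: 38.
Pro-rata shares before constraints: Quinlan 454,776.32; Bergstrom 1,819,105.26; Orozco 1,182,418.42.
Held at cap: Bergstrom ($1,218,800); residual $2,237,500 reallocated over remaining profit-interest units 18.
Remaining shares: Quinlan 621,527.78 → $621,550; Orozco 1,615,972.22 → $1,615,950.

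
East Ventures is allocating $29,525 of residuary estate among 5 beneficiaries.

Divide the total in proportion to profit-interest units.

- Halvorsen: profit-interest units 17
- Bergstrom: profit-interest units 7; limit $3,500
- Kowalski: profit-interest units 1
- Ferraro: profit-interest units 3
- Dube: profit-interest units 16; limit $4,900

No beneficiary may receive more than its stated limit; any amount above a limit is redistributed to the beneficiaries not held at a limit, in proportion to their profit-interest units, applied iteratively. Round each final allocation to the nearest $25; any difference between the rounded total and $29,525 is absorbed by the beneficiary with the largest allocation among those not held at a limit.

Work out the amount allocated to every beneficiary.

Halvorsen: $17,100; Bergstrom: $3,500; Kowalski: $1,000; Ferraro: $3,025; Dube: $4,900

Total profit-interest units = 44.
Proportional shares (ignoring caps): Halvorsen 11,407.39; Bergstrom 4,697.16; Kowalski 671.02; Ferraro 2,013.07; Dube 10,736.36.
Capped: Bergstrom ($3,500), Dube ($4,900); residual $21,125 reallocated over remaining profit-interest units 21.
Remaining shares: Halvorsen 17,101.19 → $17,100; Kowalski 1,005.95 → $1,000; Ferraro 3,017.86 → $3,025.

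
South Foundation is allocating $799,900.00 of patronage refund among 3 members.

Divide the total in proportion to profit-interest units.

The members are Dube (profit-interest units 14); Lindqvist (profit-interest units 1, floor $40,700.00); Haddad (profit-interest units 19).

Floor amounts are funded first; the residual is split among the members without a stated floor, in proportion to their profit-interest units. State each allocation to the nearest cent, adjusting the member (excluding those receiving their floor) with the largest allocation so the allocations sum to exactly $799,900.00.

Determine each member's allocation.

Dube: $322,084.85 | Lindqvist: $40,700.00 | Haddad: $437,115.15

Fund the minimums — Lindqvist $40,700.00. Remaining pool $759,200.00.
Remaining pool split over remaining profit-interest units 33: Dube 322,084.8485 → $322,084.85; Haddad 437,115.1515 → $437,115.15.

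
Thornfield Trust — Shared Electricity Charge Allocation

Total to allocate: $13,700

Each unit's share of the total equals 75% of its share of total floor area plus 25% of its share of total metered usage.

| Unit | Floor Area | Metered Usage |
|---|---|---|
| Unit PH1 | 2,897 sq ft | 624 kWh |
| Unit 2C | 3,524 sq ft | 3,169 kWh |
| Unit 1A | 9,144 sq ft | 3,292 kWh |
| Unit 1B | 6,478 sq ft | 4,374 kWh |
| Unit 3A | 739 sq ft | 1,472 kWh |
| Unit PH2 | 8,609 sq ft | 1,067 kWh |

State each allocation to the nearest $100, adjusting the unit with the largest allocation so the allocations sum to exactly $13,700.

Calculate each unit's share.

Unit PH1: $1,100; Unit 2C: $1,900; Unit 1A: $3,800; Unit 1B: $3,200; Unit 3A: $600; Unit PH2: $3,100

Floor area total 31,391; metered usage total 13,998.
Blended shares (75% floor area + 25% metered usage): Unit PH1 0.0804; Unit 2C 0.1408; Unit 1A 0.2773; Unit 1B 0.2329; Unit 3A 0.0439; Unit PH2 0.2247.
Pro-rata amounts: Unit PH1 1,100.93; Unit 2C 1,928.87; Unit 1A 3,798.52; Unit 1B 3,190.62; Unit 3A 602.06; Unit PH2 3,079.00.
At nearest $100: Unit PH1 $1,100; Unit 2C $1,900; Unit 1A $3,800; Unit 1B $3,200; Unit 3A $600; Unit PH2 $3,100. Sum = $13,700.
Rounded total matches; no reconciliation needed.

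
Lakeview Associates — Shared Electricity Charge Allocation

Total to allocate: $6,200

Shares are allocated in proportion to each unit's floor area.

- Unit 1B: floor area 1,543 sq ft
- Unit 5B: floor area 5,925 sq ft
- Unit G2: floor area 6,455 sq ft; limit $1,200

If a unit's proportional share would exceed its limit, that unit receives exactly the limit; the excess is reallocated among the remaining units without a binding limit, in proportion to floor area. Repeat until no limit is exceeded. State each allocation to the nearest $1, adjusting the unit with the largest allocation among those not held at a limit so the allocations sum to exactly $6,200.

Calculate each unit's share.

Unit 1B: $1,033 | Unit 5B: $3,967 | Unit G2: $1,200

Sum of floor area: 13,923.
Proportional shares (ignoring caps): Unit 1B 687.11; Unit 5B 2,638.44; Unit G2 2,874.45.
Capped: Unit G2 ($1,200); balance $5,000 reallocated over remaining floor area 7,468.
Redistributed shares: Unit 1B 1,033.07 → $1,033; Unit 5B 3,966.93 → $3,967.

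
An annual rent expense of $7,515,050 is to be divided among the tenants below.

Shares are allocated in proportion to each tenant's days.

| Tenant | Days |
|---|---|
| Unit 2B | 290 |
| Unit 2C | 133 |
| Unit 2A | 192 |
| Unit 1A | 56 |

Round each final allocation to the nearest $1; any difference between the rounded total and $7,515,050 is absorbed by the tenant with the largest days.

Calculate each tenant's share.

Unit 2B: $3,247,936 · Unit 2C: $1,489,570 · Unit 2A: $2,150,357 · Unit 1A: $627,187

Combined days = 671.
Pro-rata amounts: Unit 2B 290/671 × $7,515,050 = 3,247,935.17; Unit 2C 133/671 × $7,515,050 = 1,489,570.27; Unit 2A 192/671 × $7,515,050 = 2,150,357.08; Unit 1A 56/671 × $7,515,050 = 627,187.48.
Rounded to nearest $1: Unit 2B $3,247,935; Unit 2C $1,489,570; Unit 2A $2,150,357; Unit 1A $627,187. Sum = $7,515,049.
Difference $7,515,050 − $7,515,049 = +$1 applied to largest days (Unit 2B): Unit 2B becomes $3,247,936.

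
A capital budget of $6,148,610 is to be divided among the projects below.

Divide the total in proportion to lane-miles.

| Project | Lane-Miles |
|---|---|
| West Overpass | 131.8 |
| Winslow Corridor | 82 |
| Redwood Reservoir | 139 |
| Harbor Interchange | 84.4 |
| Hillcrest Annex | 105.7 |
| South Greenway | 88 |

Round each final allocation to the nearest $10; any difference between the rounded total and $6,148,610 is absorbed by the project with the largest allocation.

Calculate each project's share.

West Overpass: $1,284,490 · Winslow Corridor: $799,150 · Redwood Reservoir: $1,354,670 · Harbor Interchange: $822,540 · Hillcrest Annex: $1,030,130 · South Greenway: $857,630

Total lane-miles = 630.9.
Raw shares: West Overpass 131.8/630.9 × $6,148,610 = 1,284,493.26; Winslow Corridor 82/630.9 × $6,148,610 = 799,153.62; Redwood Reservoir 139/630.9 × $6,148,610 = 1,354,662.85; Harbor Interchange 84.4/630.9 × $6,148,610 = 822,543.48; Hillcrest Annex 105.7/630.9 × $6,148,610 = 1,030,128.51; South Greenway 88/630.9 × $6,148,610 = 857,628.28.
Rounded to nearest $10: West Overpass $1,284,490; Winslow Corridor $799,150; Redwood Reservoir $1,354,660; Harbor Interchange $822,540; Hillcrest Annex $1,030,130; South Greenway $857,630. Sum = $6,148,600.
Difference $6,148,610 − $6,148,600 = +$10 applied to largest allocation (Redwood Reservoir): Redwood Reservoir becomes $1,354,670.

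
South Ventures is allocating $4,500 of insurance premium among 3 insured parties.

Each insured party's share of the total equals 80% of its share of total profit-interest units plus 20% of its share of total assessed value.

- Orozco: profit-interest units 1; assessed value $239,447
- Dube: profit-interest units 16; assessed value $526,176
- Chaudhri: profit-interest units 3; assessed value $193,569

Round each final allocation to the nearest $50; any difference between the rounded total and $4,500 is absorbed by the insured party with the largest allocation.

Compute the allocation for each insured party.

Totals — profit-interest units 20, assessed value 959,192.
Blended shares (80% profit-interest units + 20% assessed value): Orozco 0.0899; Dube 0.7497; Chaudhri 0.1604.
Unrounded shares: Orozco 404.67; Dube 3,373.71; Chaudhri 721.62.
Rounded to nearest $50: Orozco $400; Dube $3,350; Chaudhri $700. Sum = $4,450.
Difference $4,500 − $4,450 = +$50 applied to largest allocation (Dube): Dube becomes $3,400.

Orozco: $400 · Dube: $3,400 · Chaudhri: $700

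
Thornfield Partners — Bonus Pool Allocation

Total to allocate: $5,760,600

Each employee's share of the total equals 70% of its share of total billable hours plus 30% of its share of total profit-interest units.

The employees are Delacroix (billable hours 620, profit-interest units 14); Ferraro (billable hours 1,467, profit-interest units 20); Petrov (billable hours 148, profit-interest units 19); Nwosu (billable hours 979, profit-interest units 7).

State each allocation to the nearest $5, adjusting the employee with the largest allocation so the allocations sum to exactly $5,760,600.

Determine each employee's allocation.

Delacroix: $1,181,120 · Ferraro: $2,416,620 · Petrov: $732,945 · Nwosu: $1,429,915

Billable hours total 3,214; profit-interest units total 60.
Combined weights (70% billable hours + 30% profit-interest units): Delacroix 0.2050; Ferraro 0.4195; Petrov 0.1272; Nwosu 0.2482.
Pro-rata amounts: Delacroix 1,181,120.16; Ferraro 2,416,620.09; Petrov 732,944.04; Nwosu 1,429,915.70.
At nearest $5: Delacroix $1,181,120; Ferraro $2,416,620; Petrov $732,945; Nwosu $1,429,915. Sum = $5,760,600.
Rounded total matches; no reconciliation needed.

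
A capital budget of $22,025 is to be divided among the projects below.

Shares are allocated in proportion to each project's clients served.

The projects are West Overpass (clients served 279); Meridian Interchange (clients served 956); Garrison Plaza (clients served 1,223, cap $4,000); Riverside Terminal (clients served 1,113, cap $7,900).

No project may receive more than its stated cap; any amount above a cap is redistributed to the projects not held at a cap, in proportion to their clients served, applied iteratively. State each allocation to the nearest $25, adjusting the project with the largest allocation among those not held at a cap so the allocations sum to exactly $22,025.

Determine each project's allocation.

West Overpass: $2,275 | Meridian Interchange: $7,850 | Garrison Plaza: $4,000 | Riverside Terminal: $7,900

Sum of clients served: 3,571.
Pro-rata shares before constraints: West Overpass 1,720.80; Meridian Interchange 5,896.36; Garrison Plaza 7,543.15; Riverside Terminal 6,864.69.
Cap binds for Garrison Plaza ($4,000); residual $18,025 reallocated over remaining clients served 2,348.
Cap binds for Riverside Terminal ($7,900); residual $10,125 reallocated over remaining clients served 1,235.
Shares after redistribution: West Overpass 2,287.35 → $2,275; Meridian Interchange 7,837.65 → $7,850.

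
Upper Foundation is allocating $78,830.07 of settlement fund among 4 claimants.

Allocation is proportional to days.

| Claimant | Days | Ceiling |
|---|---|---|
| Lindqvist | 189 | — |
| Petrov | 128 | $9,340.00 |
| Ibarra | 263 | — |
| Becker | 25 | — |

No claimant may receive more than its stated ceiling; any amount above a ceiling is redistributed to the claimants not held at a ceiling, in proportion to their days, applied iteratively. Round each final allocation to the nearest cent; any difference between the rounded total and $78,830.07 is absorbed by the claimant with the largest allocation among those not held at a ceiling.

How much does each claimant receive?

Total days = 605.
Unconstrained shares: Lindqvist 24,626.2533; Petrov 16,678.0975; Ibarra 34,268.2784; Becker 3,257.4409.
Cap binds for Petrov ($9,340.00); remaining pool $69,490.07 reallocated over remaining days 477.
Redistributed shares: Lindqvist 27,533.8013 → $27,533.80; Ibarra 38,314.2315 → $38,314.23; Becker 3,642.0372 → $3,642.04.

Lindqvist: $27,533.80 · Petrov: $9,340.00 · Ibarra: $38,314.23 · Becker: $3,642.04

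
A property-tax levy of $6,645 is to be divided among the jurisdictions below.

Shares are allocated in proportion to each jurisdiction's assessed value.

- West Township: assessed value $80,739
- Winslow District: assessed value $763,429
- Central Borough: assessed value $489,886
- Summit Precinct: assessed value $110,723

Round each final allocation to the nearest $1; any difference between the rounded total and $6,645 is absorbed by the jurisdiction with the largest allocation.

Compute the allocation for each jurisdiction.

West Township: $371 | Winslow District: $3,512 | Central Borough: $2,253 | Summit Precinct: $509

Total assessed value = 1,444,777.
Raw shares: West Township 80,739/1,444,777 × $6,645 = 371.34; Winslow District 763,429/1,444,777 × $6,645 = 3,511.26; Central Borough 489,886/1,444,777 × $6,645 = 2,253.15; Summit Precinct 110,723/1,444,777 × $6,645 = 509.25.
At nearest $1: West Township $371; Winslow District $3,511; Central Borough $2,253; Summit Precinct $509. Sum = $6,644.
Difference $6,645 − $6,644 = +$1 applied to largest allocation (Winslow District): Winslow District becomes $3,512.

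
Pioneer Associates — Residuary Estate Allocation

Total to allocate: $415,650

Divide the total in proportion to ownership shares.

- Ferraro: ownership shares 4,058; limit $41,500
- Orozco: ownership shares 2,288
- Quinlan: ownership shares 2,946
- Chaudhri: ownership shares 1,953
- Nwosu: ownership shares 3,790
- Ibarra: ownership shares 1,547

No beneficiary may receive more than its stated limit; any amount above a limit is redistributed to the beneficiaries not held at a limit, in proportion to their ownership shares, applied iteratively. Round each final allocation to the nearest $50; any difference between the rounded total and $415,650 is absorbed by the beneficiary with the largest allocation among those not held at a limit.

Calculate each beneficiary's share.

Ferraro: $41,500; Orozco: $68,350; Quinlan: $88,000; Chaudhri: $58,350; Nwosu: $113,250; Ibarra: $46,200

Ownership shares total: 16,582.
Pro-rata shares before constraints: Ferraro 101,719.20; Orozco 57,351.78; Quinlan 73,845.43; Chaudhri 48,954.56; Nwosu 95,001.42; Ibarra 38,777.62.
Cap binds for Ferraro ($41,500); residual $374,150 reallocated over remaining ownership shares 12,524.
Remaining shares: Orozco 68,353.18 → $68,350; Quinlan 88,010.69 → $88,000; Chaudhri 58,345.17 → $58,350; Nwosu 113,224.89 → $113,200; Ibarra 46,216.07 → $46,200.
Rounding difference +$50 applied to Nwosu → $113,250.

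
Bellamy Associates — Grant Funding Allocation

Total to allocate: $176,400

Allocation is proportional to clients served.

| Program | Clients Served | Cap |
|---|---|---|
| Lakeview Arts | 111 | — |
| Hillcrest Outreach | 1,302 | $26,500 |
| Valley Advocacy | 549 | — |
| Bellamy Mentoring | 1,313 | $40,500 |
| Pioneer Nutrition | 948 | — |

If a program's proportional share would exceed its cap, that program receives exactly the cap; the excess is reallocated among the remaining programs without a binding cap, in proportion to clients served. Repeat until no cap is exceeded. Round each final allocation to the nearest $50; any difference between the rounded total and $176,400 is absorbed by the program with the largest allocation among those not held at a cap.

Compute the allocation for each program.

Lakeview Arts: $7,550; Hillcrest Outreach: $26,500; Valley Advocacy: $37,350; Bellamy Mentoring: $40,500; Pioneer Nutrition: $64,500

Total clients served = 4,223.
Pro-rata shares before constraints: Lakeview Arts 4,636.61; Hillcrest Outreach 54,386.17; Valley Advocacy 22,932.42; Bellamy Mentoring 54,845.65; Pioneer Nutrition 39,599.15.
Capped: Hillcrest Outreach ($26,500), Bellamy Mentoring ($40,500); balance $109,400 reallocated over remaining clients served 1,608.
Redistributed shares: Lakeview Arts 7,551.87 → $7,550; Valley Advocacy 37,351.12 → $37,350; Pioneer Nutrition 64,497.01 → $64,500.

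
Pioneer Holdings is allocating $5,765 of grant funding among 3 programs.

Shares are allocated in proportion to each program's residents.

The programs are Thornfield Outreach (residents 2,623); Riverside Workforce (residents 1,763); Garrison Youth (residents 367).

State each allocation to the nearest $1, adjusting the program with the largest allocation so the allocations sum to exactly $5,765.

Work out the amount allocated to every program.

Total residents = 4,753.
Unrounded shares: Thornfield Outreach 2,623/4,753 × $5,765 = 3,181.48; Riverside Workforce 1,763/4,753 × $5,765 = 2,138.37; Garrison Youth 367/4,753 × $5,765 = 445.14.
Rounded to nearest $1: Thornfield Outreach $3,181; Riverside Workforce $2,138; Garrison Youth $445. Sum = $5,764.
Difference $5,765 − $5,764 = +$1 applied to largest allocation (Thornfield Outreach): Thornfield Outreach becomes $3,182.

Thornfield Outreach: $3,182 | Riverside Workforce: $2,138 | Garrison Youth: $445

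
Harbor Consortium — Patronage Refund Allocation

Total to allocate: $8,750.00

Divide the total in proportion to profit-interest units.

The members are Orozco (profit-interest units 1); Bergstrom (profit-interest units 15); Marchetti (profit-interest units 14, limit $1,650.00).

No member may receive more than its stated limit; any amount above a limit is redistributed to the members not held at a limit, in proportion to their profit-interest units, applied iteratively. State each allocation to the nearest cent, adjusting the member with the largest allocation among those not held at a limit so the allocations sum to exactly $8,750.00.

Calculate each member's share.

Sum of profit-interest units: 30.
Unconstrained shares: Orozco 291.6667; Bergstrom 4,375.0000; Marchetti 4,083.3333.
Cap binds for Marchetti ($1,650.00); residual $7,100.00 reallocated over remaining profit-interest units 16.
Redistributed shares: Orozco 443.7500 → $443.75; Bergstrom 6,656.2500 → $6,656.25.

Orozco: $443.75 · Bergstrom: $6,656.25 · Marchetti: $1,650.00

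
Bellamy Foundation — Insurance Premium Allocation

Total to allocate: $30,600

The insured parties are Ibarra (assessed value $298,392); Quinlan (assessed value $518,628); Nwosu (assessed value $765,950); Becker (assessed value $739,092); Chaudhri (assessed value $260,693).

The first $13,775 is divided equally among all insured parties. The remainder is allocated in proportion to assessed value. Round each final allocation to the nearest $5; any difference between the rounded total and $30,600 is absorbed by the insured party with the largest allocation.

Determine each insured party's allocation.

Ibarra: $4,700; Quinlan: $6,135; Nwosu: $7,740; Becker: $7,570; Chaudhri: $4,455

First tranche $13,775 split equally: $2,755 each.
Remainder $16,825 by assessed value (total 2,582,755): Ibarra 1,943.83 → $1,945; Quinlan 3,378.53 → $3,380; Nwosu 4,989.68 → $4,990; Becker 4,814.71 → $4,815; Chaudhri 1,698.25 → $1,700.
Rounding difference −$5 on remainder applied to Nwosu.
Totals: Ibarra $2,755 + $1,945 = $4,700; Quinlan $2,755 + $3,380 = $6,135; Nwosu $2,755 + $4,985 = $7,740; Becker $2,755 + $4,815 = $7,570; Chaudhri $2,755 + $1,700 = $4,455.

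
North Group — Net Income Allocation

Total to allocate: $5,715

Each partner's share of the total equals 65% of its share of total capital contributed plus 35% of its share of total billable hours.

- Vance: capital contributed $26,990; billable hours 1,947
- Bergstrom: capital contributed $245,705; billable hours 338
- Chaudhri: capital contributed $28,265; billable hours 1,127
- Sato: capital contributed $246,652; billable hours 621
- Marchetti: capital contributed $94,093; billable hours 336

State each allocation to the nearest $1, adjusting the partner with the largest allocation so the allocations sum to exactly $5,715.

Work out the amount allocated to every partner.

Totals — capital contributed 641,705, billable hours 4,369.
Composite weights (65% capital contributed + 35% billable hours): Vance 0.1833; Bergstrom 0.2760; Chaudhri 0.1189; Sato 0.2996; Marchetti 0.1222.
Unrounded shares: Vance 1,047.63; Bergstrom 1,577.10; Chaudhri 679.59; Sato 1,712.15; Marchetti 698.52.
At nearest $1: Vance $1,048; Bergstrom $1,577; Chaudhri $680; Sato $1,712; Marchetti $699. Sum = $5,716.
Difference $5,715 − $5,716 = −$1 applied to largest allocation (Sato): Sato becomes $1,711.

Vance: $1,048 · Bergstrom: $1,577 · Chaudhri: $680 · Sato: $1,711 · Marchetti: $699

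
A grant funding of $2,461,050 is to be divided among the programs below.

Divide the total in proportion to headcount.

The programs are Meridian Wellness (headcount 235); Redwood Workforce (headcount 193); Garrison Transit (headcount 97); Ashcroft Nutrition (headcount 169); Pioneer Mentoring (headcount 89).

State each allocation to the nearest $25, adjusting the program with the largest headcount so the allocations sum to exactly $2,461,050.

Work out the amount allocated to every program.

Meridian Wellness: $738,650; Redwood Workforce: $606,625; Garrison Transit: $304,875; Ashcroft Nutrition: $531,175; Pioneer Mentoring: $279,725

Sum of headcount: 783.
Raw shares: Meridian Wellness 235/783 × $2,461,050 = 738,629.31; Redwood Workforce 193/783 × $2,461,050 = 606,618.97; Garrison Transit 97/783 × $2,461,050 = 304,881.03; Ashcroft Nutrition 169/783 × $2,461,050 = 531,184.48; Pioneer Mentoring 89/783 × $2,461,050 = 279,736.21.
At nearest $25: Meridian Wellness $738,625; Redwood Workforce $606,625; Garrison Transit $304,875; Ashcroft Nutrition $531,175; Pioneer Mentoring $279,725. Sum = $2,461,025.
Difference $2,461,050 − $2,461,025 = +$25 applied to largest headcount (Meridian Wellness): Meridian Wellness becomes $738,650.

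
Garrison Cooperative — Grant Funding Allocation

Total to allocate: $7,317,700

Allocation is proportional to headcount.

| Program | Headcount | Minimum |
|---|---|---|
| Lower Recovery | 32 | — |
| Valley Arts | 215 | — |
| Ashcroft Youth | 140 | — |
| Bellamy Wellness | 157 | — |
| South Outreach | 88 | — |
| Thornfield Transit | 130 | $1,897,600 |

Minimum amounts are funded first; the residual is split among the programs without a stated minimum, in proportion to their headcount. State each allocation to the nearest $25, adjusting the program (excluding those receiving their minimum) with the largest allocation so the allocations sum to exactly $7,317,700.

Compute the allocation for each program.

Lower Recovery: $274,425 | Valley Arts: $1,843,875 | Ashcroft Youth: $1,200,650 | Bellamy Wellness: $1,346,450 | South Outreach: $754,700 | Thornfield Transit: $1,897,600

Guaranteed amounts: Thornfield Transit $1,897,600. Residual $5,420,100.
Residual split over remaining headcount 632: Lower Recovery 274,435.44 → $274,425; Valley Arts 1,843,863.13 → $1,843,875; Ashcroft Youth 1,200,655.06 → $1,200,650; Bellamy Wellness 1,346,448.89 → $1,346,450; South Outreach 754,697.47 → $754,700.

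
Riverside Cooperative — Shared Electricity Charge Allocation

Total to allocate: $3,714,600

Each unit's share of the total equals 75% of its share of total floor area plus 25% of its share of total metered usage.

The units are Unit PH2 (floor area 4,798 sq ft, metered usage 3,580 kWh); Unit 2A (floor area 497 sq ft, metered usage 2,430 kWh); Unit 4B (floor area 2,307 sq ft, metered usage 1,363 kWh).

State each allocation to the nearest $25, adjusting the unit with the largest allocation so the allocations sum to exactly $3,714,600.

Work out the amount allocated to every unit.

Unit PH2: $2,209,275; Unit 2A: $488,200; Unit 4B: $1,017,125

Totals — floor area 7,602, metered usage 7,373.
Blended shares (75% floor area + 25% metered usage): Unit PH2 0.5948; Unit 2A 0.1314; Unit 4B 0.2738.
Proportional shares: Unit PH2 2,209,262.53; Unit 2A 488,203.84; Unit 4B 1,017,133.63.
At nearest $25: Unit PH2 $2,209,275; Unit 2A $488,200; Unit 4B $1,017,125. Sum = $3,714,600.
Rounded total matches; no reconciliation needed.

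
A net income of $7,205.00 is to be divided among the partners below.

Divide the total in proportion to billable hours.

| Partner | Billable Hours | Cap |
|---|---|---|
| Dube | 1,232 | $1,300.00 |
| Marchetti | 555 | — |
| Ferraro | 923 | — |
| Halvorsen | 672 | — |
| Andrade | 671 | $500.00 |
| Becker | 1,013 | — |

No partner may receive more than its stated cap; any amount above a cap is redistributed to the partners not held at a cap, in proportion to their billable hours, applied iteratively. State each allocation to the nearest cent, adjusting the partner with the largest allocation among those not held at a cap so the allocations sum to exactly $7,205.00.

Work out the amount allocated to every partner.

Dube: $1,300.00 · Marchetti: $948.40 · Ferraro: $1,577.24 · Halvorsen: $1,148.33 · Andrade: $500.00 · Becker: $1,731.03

Billable hours total: 5,066.
Pro-rata shares before constraints: Dube 1,752.1832; Marchetti 789.3358; Ferraro 1,312.7152; Halvorsen 955.7363; Andrade 954.3141; Becker 1,440.7156.
Capped: Dube ($1,300.00), Andrade ($500.00); remaining pool $5,405.00 reallocated over remaining billable hours 3,163.
Remaining shares: Marchetti 948.3955 → $948.40; Ferraro 1,577.2415 → $1,577.24; Halvorsen 1,148.3275 → $1,148.33; Becker 1,731.0354 → $1,731.04.
Rounding difference −$0.01 applied to Becker → $1,731.03.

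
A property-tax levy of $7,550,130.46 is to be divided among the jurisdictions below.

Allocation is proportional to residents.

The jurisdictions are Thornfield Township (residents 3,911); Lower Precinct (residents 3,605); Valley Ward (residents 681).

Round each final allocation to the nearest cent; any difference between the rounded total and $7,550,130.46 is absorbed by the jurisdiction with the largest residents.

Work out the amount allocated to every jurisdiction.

Sum of residents: 3,911 + 3,605 + 681 = 8,197.
Unrounded shares: Thornfield Township 3,602,361.8676; Lower Precinct 3,320,509.9803; Valley Ward 627,258.6121.
Rounded to nearest cent: Thornfield Township $3,602,361.87; Lower Precinct $3,320,509.98; Valley Ward $627,258.61. Sum = $7,550,130.46.
Sum already equals the total — no adjustment.

Thornfield Township: $3,602,361.87 | Lower Precinct: $3,320,509.98 | Valley Ward: $627,258.61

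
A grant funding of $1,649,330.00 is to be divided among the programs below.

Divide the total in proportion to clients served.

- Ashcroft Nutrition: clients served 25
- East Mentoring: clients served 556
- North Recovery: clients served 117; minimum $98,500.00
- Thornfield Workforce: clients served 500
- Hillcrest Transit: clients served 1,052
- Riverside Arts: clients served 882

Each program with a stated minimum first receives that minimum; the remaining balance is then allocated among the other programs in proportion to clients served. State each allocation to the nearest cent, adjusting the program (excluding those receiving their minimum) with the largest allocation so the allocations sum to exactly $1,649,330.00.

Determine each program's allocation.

Ashcroft Nutrition: $12,859.29 | East Mentoring: $285,990.54 | North Recovery: $98,500.00 | Thornfield Workforce: $257,185.74 | Hillcrest Transit: $541,118.79 | Riverside Arts: $453,675.64

Minimums first: North Recovery $98,500.00. Remaining pool $1,550,830.00.
Remaining pool split over remaining clients served 3,015: Ashcroft Nutrition 12,859.2869 → $12,859.29; East Mentoring 285,990.5406 → $285,990.54; Thornfield Workforce 257,185.7380 → $257,185.74; Hillcrest Transit 541,118.7927 → $541,118.79; Riverside Arts 453,675.6418 → $453,675.64.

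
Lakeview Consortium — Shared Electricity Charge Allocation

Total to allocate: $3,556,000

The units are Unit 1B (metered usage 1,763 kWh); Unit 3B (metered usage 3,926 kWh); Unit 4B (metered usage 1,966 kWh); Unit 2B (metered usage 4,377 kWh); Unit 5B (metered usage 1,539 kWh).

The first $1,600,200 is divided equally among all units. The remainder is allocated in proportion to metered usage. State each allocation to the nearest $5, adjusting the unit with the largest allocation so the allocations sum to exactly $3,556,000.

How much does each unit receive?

$1,600,200 shared equally gives $320,040 per unit.
Remainder $1,955,800 by metered usage (total 13,571): Unit 1B 254,076.74 → $254,075; Unit 3B 565,799.93 → $565,800; Unit 4B 283,332.31 → $283,330; Unit 2B 630,796.30 → $630,795; Unit 5B 221,794.72 → $221,795.
Rounding difference +$5 on remainder applied to Unit 2B.
Totals: Unit 1B $320,040 + $254,075 = $574,115; Unit 3B $320,040 + $565,800 = $885,840; Unit 4B $320,040 + $283,330 = $603,370; Unit 2B $320,040 + $630,800 = $950,840; Unit 5B $320,040 + $221,795 = $541,835.

Unit 1B: $574,115 | Unit 3B: $885,840 | Unit 4B: $603,370 | Unit 2B: $950,840 | Unit 5B: $541,835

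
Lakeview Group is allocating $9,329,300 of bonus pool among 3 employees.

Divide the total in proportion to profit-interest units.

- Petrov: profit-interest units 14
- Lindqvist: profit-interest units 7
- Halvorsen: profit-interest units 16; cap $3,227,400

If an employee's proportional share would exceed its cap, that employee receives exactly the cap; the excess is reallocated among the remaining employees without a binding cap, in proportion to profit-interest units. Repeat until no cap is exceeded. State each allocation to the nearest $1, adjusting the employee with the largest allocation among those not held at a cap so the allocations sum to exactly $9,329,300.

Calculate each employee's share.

Sum of profit-interest units: 37.
Pro-rata shares before constraints: Petrov 3,530,005.41; Lindqvist 1,765,002.70; Halvorsen 4,034,291.89.
Cap binds for Halvorsen ($3,227,400); remaining pool $6,101,900 reallocated over remaining profit-interest units 21.
Shares after redistribution: Petrov 4,067,933.33 → $4,067,933; Lindqvist 2,033,966.67 → $2,033,967.

Petrov: $4,067,933 | Lindqvist: $2,033,967 | Halvorsen: $3,227,400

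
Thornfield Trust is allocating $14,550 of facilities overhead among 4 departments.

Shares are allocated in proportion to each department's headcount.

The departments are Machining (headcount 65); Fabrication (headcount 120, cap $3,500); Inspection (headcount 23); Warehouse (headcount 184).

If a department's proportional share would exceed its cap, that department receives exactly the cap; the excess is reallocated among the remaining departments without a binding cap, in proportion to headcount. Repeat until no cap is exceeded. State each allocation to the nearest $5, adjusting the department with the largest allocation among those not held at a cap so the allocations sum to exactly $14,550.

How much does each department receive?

Combined headcount = 392.
Proportional shares (ignoring caps): Machining 2,412.63; Fabrication 4,454.08; Inspection 853.70; Warehouse 6,829.59.
Cap binds for Fabrication ($3,500); balance $11,050 reallocated over remaining headcount 272.
Redistributed shares: Machining 2,640.62 → $2,640; Inspection 934.38 → $935; Warehouse 7,475.00 → $7,475.

Machining: $2,640; Fabrication: $3,500; Inspection: $935; Warehouse: $7,475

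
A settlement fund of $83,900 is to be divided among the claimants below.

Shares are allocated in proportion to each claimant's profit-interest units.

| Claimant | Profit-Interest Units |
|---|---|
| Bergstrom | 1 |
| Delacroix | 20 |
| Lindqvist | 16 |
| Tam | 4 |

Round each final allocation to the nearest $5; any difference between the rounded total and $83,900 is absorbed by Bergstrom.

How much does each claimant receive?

Bergstrom: $2,050; Delacroix: $40,925; Lindqvist: $32,740; Tam: $8,185

Profit-interest units total: 41.
Proportional shares: Bergstrom 1/41 × $83,900 = 2,046.34; Delacroix 20/41 × $83,900 = 40,926.83; Lindqvist 16/41 × $83,900 = 32,741.46; Tam 4/41 × $83,900 = 8,185.37.
Rounded to nearest $5: Bergstrom $2,045; Delacroix $40,925; Lindqvist $32,740; Tam $8,185. Sum = $83,895.
Difference $83,900 − $83,895 = +$5 applied to Bergstrom: Bergstrom becomes $2,050.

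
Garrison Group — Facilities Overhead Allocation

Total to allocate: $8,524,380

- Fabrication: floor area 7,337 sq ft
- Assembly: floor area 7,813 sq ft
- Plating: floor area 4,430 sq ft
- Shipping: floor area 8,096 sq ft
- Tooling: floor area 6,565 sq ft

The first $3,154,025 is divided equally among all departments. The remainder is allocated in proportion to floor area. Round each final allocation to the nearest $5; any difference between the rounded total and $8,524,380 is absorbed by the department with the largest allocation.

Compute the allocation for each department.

Fabrication: $1,781,540 · Assembly: $1,856,195 · Plating: $1,325,605 · Shipping: $1,900,580 · Tooling: $1,660,460

$3,154,025 shared equally gives $630,805 per department.
Remainder $5,370,355 by floor area (total 34,241): Fabrication 1,150,734.34 → $1,150,735; Assembly 1,225,390.14 → $1,225,390; Plating 694,800.75 → $694,800; Shipping 1,269,775.83 → $1,269,775; Tooling 1,029,653.94 → $1,029,655.
Totals: Fabrication $630,805 + $1,150,735 = $1,781,540; Assembly $630,805 + $1,225,390 = $1,856,195; Plating $630,805 + $694,800 = $1,325,605; Shipping $630,805 + $1,269,775 = $1,900,580; Tooling $630,805 + $1,029,655 = $1,660,460.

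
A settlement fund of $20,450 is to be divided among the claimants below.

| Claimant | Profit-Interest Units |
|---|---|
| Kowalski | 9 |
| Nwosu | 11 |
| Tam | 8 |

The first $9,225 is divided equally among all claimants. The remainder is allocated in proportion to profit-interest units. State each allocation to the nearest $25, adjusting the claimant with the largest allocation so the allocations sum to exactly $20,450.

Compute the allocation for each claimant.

Kowalski: $6,675; Nwosu: $7,500; Tam: $6,275

First tranche $9,225 split equally: $3,075 each.
Remainder $11,225 by profit-interest units (total 28): Kowalski 3,608.04 → $3,600; Nwosu 4,409.82 → $4,400; Tam 3,207.14 → $3,200.
Rounding difference +$25 on remainder applied to Nwosu.
Totals: Kowalski $3,075 + $3,600 = $6,675; Nwosu $3,075 + $4,425 = $7,500; Tam $3,075 + $3,200 = $6,275.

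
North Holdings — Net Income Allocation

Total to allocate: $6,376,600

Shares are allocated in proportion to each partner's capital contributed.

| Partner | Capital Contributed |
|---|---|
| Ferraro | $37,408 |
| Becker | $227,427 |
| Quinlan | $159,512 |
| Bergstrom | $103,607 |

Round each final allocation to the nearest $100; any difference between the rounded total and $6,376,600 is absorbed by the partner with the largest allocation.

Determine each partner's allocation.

Combined capital contributed = 527,954.
Pro-rata amounts: Ferraro 37,408/527,954 × $6,376,600 = 451,811.81; Becker 227,427/527,954 × $6,376,600 = 2,746,851.07; Quinlan 159,512/527,954 × $6,376,600 = 1,926,577.35; Bergstrom 103,607/527,954 × $6,376,600 = 1,251,359.77.
At nearest $100: Ferraro $451,800; Becker $2,746,900; Quinlan $1,926,600; Bergstrom $1,251,400. Sum = $6,376,700.
Difference $6,376,600 − $6,376,700 = −$100 applied to largest allocation (Becker): Becker becomes $2,746,800.

Ferraro: $451,800 | Becker: $2,746,800 | Quinlan: $1,926,600 | Bergstrom: $1,251,400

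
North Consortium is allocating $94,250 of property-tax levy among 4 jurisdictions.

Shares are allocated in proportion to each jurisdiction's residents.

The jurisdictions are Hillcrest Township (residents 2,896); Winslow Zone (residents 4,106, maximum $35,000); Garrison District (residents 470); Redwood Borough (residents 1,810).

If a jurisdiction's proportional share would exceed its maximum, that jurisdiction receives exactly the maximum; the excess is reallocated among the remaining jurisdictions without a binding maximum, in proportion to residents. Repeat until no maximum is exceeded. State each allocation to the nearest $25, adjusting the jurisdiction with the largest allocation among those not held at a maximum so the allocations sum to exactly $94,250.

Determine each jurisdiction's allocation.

Combined residents = 9,282.
Pro-rata shares before constraints: Hillcrest Township 29,406.16; Winslow Zone 41,692.58; Garrison District 4,772.41; Redwood Borough 18,378.85.
Capped: Winslow Zone ($35,000); balance $59,250 reallocated over remaining residents 5,176.
Redistributed shares: Hillcrest Township 33,150.70 → $33,150; Garrison District 5,380.12 → $5,375; Redwood Borough 20,719.18 → $20,725.

Hillcrest Township: $33,150; Winslow Zone: $35,000; Garrison District: $5,375; Redwood Borough: $20,725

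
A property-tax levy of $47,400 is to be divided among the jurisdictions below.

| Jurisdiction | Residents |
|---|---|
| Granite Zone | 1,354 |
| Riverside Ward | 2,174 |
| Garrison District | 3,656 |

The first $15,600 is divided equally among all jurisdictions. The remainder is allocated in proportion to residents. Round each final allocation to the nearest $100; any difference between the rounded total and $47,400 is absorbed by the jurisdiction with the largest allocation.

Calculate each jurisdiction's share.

Granite Zone: $11,200 · Riverside Ward: $14,800 · Garrison District: $21,400

First tranche $15,600 split equally: $5,200 each.
Remainder $31,800 by residents (total 7,184): Granite Zone 5,993.49 → $6,000; Riverside Ward 9,623.22 → $9,600; Garrison District 16,183.30 → $16,200.
Totals: Granite Zone $5,200 + $6,000 = $11,200; Riverside Ward $5,200 + $9,600 = $14,800; Garrison District $5,200 + $16,200 = $21,400.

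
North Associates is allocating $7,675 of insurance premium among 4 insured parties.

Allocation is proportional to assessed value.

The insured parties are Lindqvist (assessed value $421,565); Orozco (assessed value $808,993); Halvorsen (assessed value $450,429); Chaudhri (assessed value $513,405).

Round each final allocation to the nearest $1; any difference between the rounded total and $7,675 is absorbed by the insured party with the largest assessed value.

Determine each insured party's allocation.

Lindqvist: $1,474; Orozco: $2,830; Halvorsen: $1,575; Chaudhri: $1,796

Combined assessed value = 2,194,392.
Unrounded shares: Lindqvist 421,565/2,194,392 × $7,675 = 1,474.45; Orozco 808,993/2,194,392 × $7,675 = 2,829.495; Halvorsen 450,429/2,194,392 × $7,675 = 1,575.40; Chaudhri 513,405/2,194,392 × $7,675 = 1,795.66.
After rounding ($1): Lindqvist $1,474; Orozco $2,829; Halvorsen $1,575; Chaudhri $1,796. Sum = $7,674.
Difference $7,675 − $7,674 = +$1 applied to largest assessed value (Orozco): Orozco becomes $2,830.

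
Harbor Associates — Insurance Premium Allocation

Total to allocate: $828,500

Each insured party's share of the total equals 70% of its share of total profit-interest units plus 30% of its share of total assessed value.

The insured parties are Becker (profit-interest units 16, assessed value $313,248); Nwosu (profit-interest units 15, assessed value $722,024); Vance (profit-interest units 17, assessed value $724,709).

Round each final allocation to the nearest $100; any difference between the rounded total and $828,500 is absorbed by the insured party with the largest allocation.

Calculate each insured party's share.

Becker: $237,600; Nwosu: $283,200; Vance: $307,700

Totals — profit-interest units 48, assessed value 1,759,981.
Combined weights (70% profit-interest units + 30% assessed value): Becker 0.2867; Nwosu 0.3418; Vance 0.3714.
Pro-rata amounts: Becker 237,554.53; Nwosu 283,200.85; Vance 307,744.62.
Rounded to nearest $100: Becker $237,600; Nwosu $283,200; Vance $307,700. Sum = $828,500.
Sum already equals the total — no adjustment.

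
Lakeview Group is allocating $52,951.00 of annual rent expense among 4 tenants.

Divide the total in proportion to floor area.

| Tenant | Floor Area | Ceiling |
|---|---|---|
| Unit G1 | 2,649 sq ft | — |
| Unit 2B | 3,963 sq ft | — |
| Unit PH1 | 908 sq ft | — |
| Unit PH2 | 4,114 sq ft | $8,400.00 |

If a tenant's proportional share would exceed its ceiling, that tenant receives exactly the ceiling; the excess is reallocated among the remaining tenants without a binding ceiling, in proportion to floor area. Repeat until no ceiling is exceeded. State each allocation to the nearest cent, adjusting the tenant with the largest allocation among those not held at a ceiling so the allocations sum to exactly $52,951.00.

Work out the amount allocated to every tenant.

Sum of floor area: 11,634.
Pro-rata shares before constraints: Unit G1 12,056.6614; Unit 2B 18,037.2024; Unit PH1 4,132.6722; Unit PH2 18,724.4640.
Held at cap: Unit PH2 ($8,400.00); residual $44,551.00 reallocated over remaining floor area 7,520.
Shares after redistribution: Unit G1 15,693.5637 → $15,693.56; Unit 2B 23,478.1400 → $23,478.14; Unit PH1 5,379.2963 → $5,379.30.

Unit G1: $15,693.56 | Unit 2B: $23,478.14 | Unit PH1: $5,379.30 | Unit PH2: $8,400.00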